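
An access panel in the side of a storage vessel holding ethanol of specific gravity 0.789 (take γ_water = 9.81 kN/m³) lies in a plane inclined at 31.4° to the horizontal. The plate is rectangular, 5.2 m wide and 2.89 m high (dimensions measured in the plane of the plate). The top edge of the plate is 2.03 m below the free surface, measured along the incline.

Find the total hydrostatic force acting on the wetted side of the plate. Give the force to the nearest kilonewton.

F ≈ 211 kN

γ = 0.789 × 9.81 = 7.74009 kN/m³.
Let θ = 31.4° be the plate's angle to the horizontal; measure y along the incline from where the plane meets the free surface. Vertical depth h = y·sinθ with sinθ = 0.521010.
The centroid lies 2.89/2 = 1.445 m below the top edge, so y_c = 2.03 + 1.445 = 3.475 m and h_c = 3.475 × 0.521010 = 1.81051 m.
A = 5.2 × 2.89 = 15.028 m².
Resultant F = γ·h_c·A = 7.74009 × 1.81051 × 15.028 = 210.595 kN.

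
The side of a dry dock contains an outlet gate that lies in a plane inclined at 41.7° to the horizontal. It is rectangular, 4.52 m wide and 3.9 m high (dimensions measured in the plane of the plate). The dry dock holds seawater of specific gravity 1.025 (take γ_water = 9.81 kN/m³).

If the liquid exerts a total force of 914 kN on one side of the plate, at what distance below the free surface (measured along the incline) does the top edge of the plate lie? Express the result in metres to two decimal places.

γ = 1.025 × 9.81 = 10.05525 kN/m³.
A = 4.52 × 3.9 = 17.628 m².
From F = γ·h_c·A, the centroid depth is h_c = 914/(10.05525 × 17.628) = 5.15644 m.
Let θ = 41.7° be the plate's angle to the horizontal; measure y along the incline from where the plane meets the free surface. Vertical depth h = y·sinθ with sinθ = 0.665230.
Along the incline, y_c = h_c/sinθ = 5.15644/0.665230 = 7.75136 m.
The centroid lies 3.9/2 = 1.95 m below the top edge, so the top edge sits at y_top = 7.75136 − 1.95 = 5.80136 m along the incline.

y_top ≈ 5.80 m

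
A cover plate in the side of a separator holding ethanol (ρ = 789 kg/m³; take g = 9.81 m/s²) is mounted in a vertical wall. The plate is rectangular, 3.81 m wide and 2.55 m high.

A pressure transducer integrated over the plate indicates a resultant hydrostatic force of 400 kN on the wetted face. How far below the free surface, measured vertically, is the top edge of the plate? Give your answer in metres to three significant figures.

d_top ≈ 4.04 m

γ = ρg = 789 × 9.81 / 1000 = 7.74009 kN/m³.
A = 3.81 × 2.55 = 9.7155 m².
From F = γ·h_c·A, the centroid depth is h_c = 400/(7.74009 × 9.7155) = 5.31923 m.
The centroid lies 2.55/2 = 1.275 m below the top edge, so the top edge sits at h_top = 5.31923 − 1.275 = 4.04423 m below the surface.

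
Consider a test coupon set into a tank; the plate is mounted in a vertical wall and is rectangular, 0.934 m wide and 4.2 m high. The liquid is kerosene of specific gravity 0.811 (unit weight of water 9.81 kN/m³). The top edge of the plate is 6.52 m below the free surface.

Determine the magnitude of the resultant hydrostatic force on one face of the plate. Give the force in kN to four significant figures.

γ = 0.811 × 9.81 = 7.95591 kN/m³.
The centroid lies 4.2/2 = 2.1 m below the top edge, so the centroid depth is h_c = 6.52 + 2.1 = 8.62 m.
A = 0.934 × 4.2 = 3.9228 m².
Resultant F = γ·h_c·A = 7.95591 × 8.62 × 3.9228 = 269.025 kN.

F ≈ 269.0 kN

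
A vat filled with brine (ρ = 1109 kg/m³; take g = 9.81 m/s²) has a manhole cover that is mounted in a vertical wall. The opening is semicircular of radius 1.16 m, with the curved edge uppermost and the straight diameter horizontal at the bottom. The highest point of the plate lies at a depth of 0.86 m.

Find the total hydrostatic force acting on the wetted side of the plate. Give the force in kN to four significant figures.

γ = ρg = 1109 × 9.81 / 1000 = 10.87929 kN/m³.
The centroid lies 4r/(3π) = 0.492319 m above the diameter, so r − 4r/(3π) = 1.16 − 0.492319 = 0.667681 m below the topmost point, so the centroid depth is h_c = 0.86 + 0.667681 = 1.52768 m.
A = πr²/2 = π × 1.16²/2 = 2.11366 m².
Resultant F = γ·h_c·A = 10.87929 × 1.52768 × 2.11366 = 35.1292 kN.

F ≈ 35.13 kN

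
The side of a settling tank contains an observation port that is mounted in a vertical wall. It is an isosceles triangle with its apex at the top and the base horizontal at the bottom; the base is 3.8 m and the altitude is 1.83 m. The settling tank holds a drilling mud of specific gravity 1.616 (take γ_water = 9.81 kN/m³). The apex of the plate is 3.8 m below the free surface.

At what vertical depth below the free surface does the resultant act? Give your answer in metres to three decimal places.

h_p = 5.057 m

γ = 1.616 × 9.81 = 15.85296 kN/m³.
With the apex up, the centroid sits 2h/3 = 2 × 1.83/3 = 1.22 m below the apex, so the centroid depth is h_c = 3.8 + 1.22 = 5.02 m.
A = ½ × 3.8 × 1.83 = 3.477 m².
Resultant F = γ·h_c·A = 15.85296 × 5.02 × 3.477 = 276.706 kN.
I_c = b·h³/36 = 3.8 × 1.83³/36 = 0.646896 m⁴.
Centre of pressure: y_p = y_c + I_c/(y_c·A) = 5.02 + 0.646896/(5.02 × 3.477) = 5.02 + 0.0370618 = 5.05706 m along the plane.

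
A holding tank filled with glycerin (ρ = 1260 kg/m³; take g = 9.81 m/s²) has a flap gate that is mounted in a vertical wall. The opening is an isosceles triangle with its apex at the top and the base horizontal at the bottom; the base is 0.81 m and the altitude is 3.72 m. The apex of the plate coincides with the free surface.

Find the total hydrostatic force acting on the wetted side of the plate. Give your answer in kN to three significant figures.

F ≈ 46.2 kN

γ = ρg = 1260 × 9.81 / 1000 = 12.3606 kN/m³.
With the apex up, the centroid sits 2h/3 = 2 × 3.72/3 = 2.48 m below the apex, so the centroid depth is h_c = 2.48 m.
A = ½ × 0.81 × 3.72 = 1.5066 m².
Resultant F = γ·h_c·A = 12.3606 × 2.48 × 1.5066 = 46.1838 kN.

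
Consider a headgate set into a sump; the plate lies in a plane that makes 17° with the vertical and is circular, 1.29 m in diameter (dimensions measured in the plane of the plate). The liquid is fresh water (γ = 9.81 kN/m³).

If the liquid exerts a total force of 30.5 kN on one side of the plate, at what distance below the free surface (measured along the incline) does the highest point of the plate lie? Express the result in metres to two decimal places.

γ = 9.81 kN/m³.
A = π(0.645)² = 1.30698 m².
From F = γ·h_c·A, the centroid depth is h_c = 30.5/(9.81 × 1.30698) = 2.37882 m.
The plate makes 17° with the vertical, i.e. θ = 90° − 17° = 73° to the horizontal. Measuring y along the incline from the free-surface line, vertical depth h = y·sinθ with sinθ = 0.956305.
Along the incline, y_c = h_c/sinθ = 2.37882/0.956305 = 2.48751 m.
The centroid is at the centre, 0.645 m below the top of the plate, so the highest point sits at y_top = 2.48751 − 0.645 = 1.84251 m along the incline.

y_top ≈ 1.84 m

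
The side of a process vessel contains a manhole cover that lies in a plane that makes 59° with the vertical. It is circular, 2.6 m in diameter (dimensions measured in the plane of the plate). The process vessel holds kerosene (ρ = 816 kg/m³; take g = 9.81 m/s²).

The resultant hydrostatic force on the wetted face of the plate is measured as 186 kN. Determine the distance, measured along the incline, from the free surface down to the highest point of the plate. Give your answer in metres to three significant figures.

γ = ρg = 816 × 9.81 / 1000 = 8.00496 kN/m³.
A = π(1.3)² = 5.30929 m².
From F = γ·h_c·A, the centroid depth is h_c = 186/(8.00496 × 5.30929) = 4.3764 m.
The plate makes 59° with the vertical, i.e. θ = 90° − 59° = 31° to the horizontal. Measuring y along the incline from the free-surface line, vertical depth h = y·sinθ with sinθ = 0.515038.
Along the incline, y_c = h_c/sinθ = 4.3764/0.515038 = 8.49724 m.
The centroid is at the centre, 1.3 m below the top of the plate, so the highest point sits at y_top = 8.49724 − 1.3 = 7.19724 m along the incline.

y_top ≈ 7.20 m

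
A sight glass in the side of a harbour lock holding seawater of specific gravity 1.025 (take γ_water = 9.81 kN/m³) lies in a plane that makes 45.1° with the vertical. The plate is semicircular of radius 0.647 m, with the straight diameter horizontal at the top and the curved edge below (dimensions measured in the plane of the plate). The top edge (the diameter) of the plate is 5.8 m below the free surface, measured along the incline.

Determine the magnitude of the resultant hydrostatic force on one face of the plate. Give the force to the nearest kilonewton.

F ≈ 28 kN

γ = 1.025 × 9.81 = 10.05525 kN/m³.
The plate makes 45.1° with the vertical, i.e. θ = 90° − 45.1° = 44.9° to the horizontal. Measuring y along the incline from the free-surface line, vertical depth h = y·sinθ with sinθ = 0.705872.
The centroid of a semicircle lies 4r/(3π) = 0.274595 m from the diameter, here below the top edge, so y_c = 5.8 + 0.274595 = 6.07459 m and h_c = 6.07459 × 0.705872 = 4.28788 m.
A = πr²/2 = π × 0.647²/2 = 0.657549 m².
Resultant F = γ·h_c·A = 10.05525 × 4.28788 × 0.657549 = 28.3507 kN.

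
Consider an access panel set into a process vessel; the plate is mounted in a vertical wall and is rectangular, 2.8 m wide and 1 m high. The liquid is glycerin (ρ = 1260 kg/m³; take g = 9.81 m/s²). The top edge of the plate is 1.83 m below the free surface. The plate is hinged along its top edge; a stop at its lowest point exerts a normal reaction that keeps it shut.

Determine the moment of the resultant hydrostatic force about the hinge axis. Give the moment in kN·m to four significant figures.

M ≈ 43.20 kN·m

γ = ρg = 1260 × 9.81 / 1000 = 12.3606 kN/m³.
The centroid lies 1/2 = 0.5 m below the top edge, so the centroid depth is h_c = 1.83 + 0.5 = 2.33 m.
A = 2.8 × 1 = 2.8 m².
Resultant F = γ·h_c·A = 12.3606 × 2.33 × 2.8 = 80.6406 kN.
I_c = b·h³/12 = 2.8 × 1³/12 = 0.233333 m⁴.
Centre of pressure: y_p = y_c + I_c/(y_c·A) = 2.33 + 0.233333/(2.33 × 2.8) = 2.33 + 0.0357653 = 2.36577 m along the plane.
The resultant acts 0.5 + 0.0357653 = 0.535765 m (along the plate) below the hinge at the top edge, so the moment about the hinge is M = F × 0.535765 = 80.6406 × 0.535765 = 43.2044 kN·m.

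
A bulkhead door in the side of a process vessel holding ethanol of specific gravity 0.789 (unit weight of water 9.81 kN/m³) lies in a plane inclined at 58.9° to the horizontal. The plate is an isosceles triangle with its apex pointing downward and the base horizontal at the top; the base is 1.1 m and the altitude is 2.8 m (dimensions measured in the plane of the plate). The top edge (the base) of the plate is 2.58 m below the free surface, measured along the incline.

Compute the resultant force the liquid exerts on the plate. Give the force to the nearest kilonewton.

γ = 0.789 × 9.81 = 7.74009 kN/m³.
Let θ = 58.9° be the plate's angle to the horizontal; measure y along the incline from where the plane meets the free surface. Vertical depth h = y·sinθ with sinθ = 0.856267.
With the apex down, the centroid sits h/3 = 2.8/3 = 0.933333 m below the base (the top edge), so y_c = 2.58 + 0.933333 = 3.51333 m and h_c = 3.51333 × 0.856267 = 3.00835 m.
A = ½ × 1.1 × 2.8 = 1.54 m².
Resultant F = γ·h_c·A = 7.74009 × 3.00835 × 1.54 = 35.8587 kN.

F ≈ 36 kN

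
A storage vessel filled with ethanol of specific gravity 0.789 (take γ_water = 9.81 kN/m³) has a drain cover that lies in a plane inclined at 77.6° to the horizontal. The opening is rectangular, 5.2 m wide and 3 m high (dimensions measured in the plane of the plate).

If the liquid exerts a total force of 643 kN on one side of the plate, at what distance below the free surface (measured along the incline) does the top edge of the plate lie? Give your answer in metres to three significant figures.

y_top ≈ 3.95 m

γ = 0.789 × 9.81 = 7.74009 kN/m³.
A = 5.2 × 3 = 15.6 m².
From F = γ·h_c·A, the centroid depth is h_c = 643/(7.74009 × 15.6) = 5.32525 m.
Let θ = 77.6° be the plate's angle to the horizontal; measure y along the incline from where the plane meets the free surface. Vertical depth h = y·sinθ with sinθ = 0.976672.
Along the incline, y_c = h_c/sinθ = 5.32525/0.976672 = 5.45244 m.
The centroid lies 3/2 = 1.5 m below the top edge, so the top edge sits at y_top = 5.45244 − 1.5 = 3.95244 m along the incline.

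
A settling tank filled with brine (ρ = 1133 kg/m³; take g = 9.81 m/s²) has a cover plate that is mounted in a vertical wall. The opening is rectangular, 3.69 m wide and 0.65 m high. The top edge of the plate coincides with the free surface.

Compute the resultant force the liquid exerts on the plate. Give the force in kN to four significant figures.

F ≈ 8.664 kN

γ = ρg = 1133 × 9.81 / 1000 = 11.11473 kN/m³.
The centroid lies 0.65/2 = 0.325 m below the top edge, so the centroid depth is h_c = 0.325 m.
A = 3.69 × 0.65 = 2.3985 m².
Resultant F = γ·h_c·A = 11.11473 × 0.325 × 2.3985 = 8.66407 kN.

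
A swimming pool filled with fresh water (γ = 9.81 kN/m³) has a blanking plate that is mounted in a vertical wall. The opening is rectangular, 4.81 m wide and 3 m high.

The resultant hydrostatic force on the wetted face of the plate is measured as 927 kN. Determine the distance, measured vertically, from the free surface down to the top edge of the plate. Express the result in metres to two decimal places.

d_top ≈ 5.05 m

γ = 9.81 kN/m³.
A = 4.81 × 3 = 14.43 m².
From F = γ·h_c·A, the centroid depth is h_c = 927/(9.81 × 14.43) = 6.54854 m.
The centroid lies 3/2 = 1.5 m below the top edge, so the top edge sits at h_top = 6.54854 − 1.5 = 5.04854 m below the surface.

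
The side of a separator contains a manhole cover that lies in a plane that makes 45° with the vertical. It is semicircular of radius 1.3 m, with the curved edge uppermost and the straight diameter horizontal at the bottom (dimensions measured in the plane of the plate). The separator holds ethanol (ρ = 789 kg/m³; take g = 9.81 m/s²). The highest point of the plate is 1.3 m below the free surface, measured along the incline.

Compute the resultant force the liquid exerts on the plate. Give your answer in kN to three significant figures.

F ≈ 29.8 kN

γ = ρg = 789 × 9.81 / 1000 = 7.74009 kN/m³.
The plate makes 45° with the vertical, i.e. θ = 90° − 45° = 45° to the horizontal. Measuring y along the incline from the free-surface line, vertical depth h = y·sinθ with sinθ = 0.707107.
The centroid lies 4r/(3π) = 0.551737 m above the diameter, so r − 4r/(3π) = 1.3 − 0.551737 = 0.748263 m below the topmost point, so y_c = 1.3 + 0.748263 = 2.04826 m and h_c = 2.04826 × 0.707107 = 1.44834 m.
A = πr²/2 = π × 1.3²/2 = 2.65465 m².
Resultant F = γ·h_c·A = 7.74009 × 1.44834 × 2.65465 = 29.7594 kN.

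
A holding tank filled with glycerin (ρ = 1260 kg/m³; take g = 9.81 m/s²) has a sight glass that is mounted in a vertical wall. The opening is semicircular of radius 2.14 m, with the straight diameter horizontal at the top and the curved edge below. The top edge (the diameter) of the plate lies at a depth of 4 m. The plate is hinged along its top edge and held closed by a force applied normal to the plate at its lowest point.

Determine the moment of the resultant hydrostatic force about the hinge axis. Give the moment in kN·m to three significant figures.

γ = ρg = 1260 × 9.81 / 1000 = 12.3606 kN/m³.
The centroid of a semicircle lies 4r/(3π) = 0.908244 m from the diameter, here below the top edge, so the centroid depth is h_c = 4 + 0.908244 = 4.90824 m.
A = πr²/2 = π × 2.14²/2 = 7.19362 m².
Resultant F = γ·h_c·A = 12.3606 × 4.90824 × 7.19362 = 436.428 kN.
I_c = (π/8 − 8/(9π))·r⁴ = 0.109757 × 2.14⁴ = 2.3019 m⁴.
Centre of pressure: y_p = y_c + I_c/(y_c·A) = 4.90824 + 2.3019/(4.90824 × 7.19362) = 4.90824 + 0.0651948 = 4.97343 m along the plane.
The resultant acts 0.908244 + 0.0651948 = 0.973439 m (along the plate) below the hinge at the top edge, so the moment about the hinge is M = F × 0.973439 = 436.428 × 0.973439 = 424.836 kN·m.

M ≈ 425 kN·m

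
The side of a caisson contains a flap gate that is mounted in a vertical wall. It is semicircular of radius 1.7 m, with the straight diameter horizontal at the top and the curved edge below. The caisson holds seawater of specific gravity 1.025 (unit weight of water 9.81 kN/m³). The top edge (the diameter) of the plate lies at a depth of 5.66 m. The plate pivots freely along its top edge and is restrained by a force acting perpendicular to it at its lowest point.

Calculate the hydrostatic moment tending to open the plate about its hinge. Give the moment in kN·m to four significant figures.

M ≈ 219.4 kN·m

γ = 1.025 × 9.81 = 10.05525 kN/m³.
The centroid of a semicircle lies 4r/(3π) = 0.721502 m from the diameter, here below the top edge, so the centroid depth is h_c = 5.66 + 0.721502 = 6.3815 m.
A = πr²/2 = π × 1.7²/2 = 4.5396 m².
Resultant F = γ·h_c·A = 10.05525 × 6.3815 × 4.5396 = 291.295 kN.
I_c = (π/8 − 8/(9π))·r⁴ = 0.109757 × 1.7⁴ = 0.916701 m⁴.
Centre of pressure: y_p = y_c + I_c/(y_c·A) = 6.3815 + 0.916701/(6.3815 × 4.5396) = 6.3815 + 0.0316437 = 6.41314 m along the plane.
The resultant acts 0.721502 + 0.0316437 = 0.753146 m (along the plate) below the hinge at the top edge, so the moment about the hinge is M = F × 0.753146 = 291.295 × 0.753146 = 219.388 kN·m.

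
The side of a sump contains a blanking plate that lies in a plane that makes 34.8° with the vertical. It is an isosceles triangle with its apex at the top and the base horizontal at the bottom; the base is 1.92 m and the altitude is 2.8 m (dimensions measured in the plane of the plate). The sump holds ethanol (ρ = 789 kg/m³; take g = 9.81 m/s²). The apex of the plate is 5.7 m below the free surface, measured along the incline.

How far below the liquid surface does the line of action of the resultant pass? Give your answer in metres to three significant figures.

γ = ρg = 789 × 9.81 / 1000 = 7.74009 kN/m³.
The plate makes 34.8° with the vertical, i.e. θ = 90° − 34.8° = 55.2° to the horizontal. Measuring y along the incline from the free-surface line, vertical depth h = y·sinθ with sinθ = 0.821149.
With the apex up, the centroid sits 2h/3 = 2 × 2.8/3 = 1.86667 m below the apex, so y_c = 5.7 + 1.86667 = 7.56667 m and h_c = 7.56667 × 0.821149 = 6.21336 m.
A = ½ × 1.92 × 2.8 = 2.688 m².
Resultant F = γ·h_c·A = 7.74009 × 6.21336 × 2.688 = 129.271 kN.
I_c = b·h³/36 = 1.92 × 2.8³/36 = 1.17077 m⁴.
Centre of pressure: y_p = y_c + I_c/(y_c·A) = 7.56667 + 1.17077/(7.56667 × 2.688) = 7.56667 + 0.0575622 = 7.62423 m along the plane.
Vertically, h_p = y_p·sinθ = 7.62423 × 0.821149 = 6.26063 m.

h_p = 6.26 m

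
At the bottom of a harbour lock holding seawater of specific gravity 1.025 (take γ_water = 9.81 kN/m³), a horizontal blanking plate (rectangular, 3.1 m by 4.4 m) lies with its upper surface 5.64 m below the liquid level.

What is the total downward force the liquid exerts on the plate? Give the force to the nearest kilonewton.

γ = 1.025 × 9.81 = 10.05525 kN/m³.
The plate is horizontal, so pressure is uniform at p = γ·h = 10.05525 × 5.64 = 56.7116 kN/m².
A = 3.1 × 4.4 = 13.64 m².
F = p·A = 56.7116 × 13.64 = 773.546 kN.

F ≈ 774 kN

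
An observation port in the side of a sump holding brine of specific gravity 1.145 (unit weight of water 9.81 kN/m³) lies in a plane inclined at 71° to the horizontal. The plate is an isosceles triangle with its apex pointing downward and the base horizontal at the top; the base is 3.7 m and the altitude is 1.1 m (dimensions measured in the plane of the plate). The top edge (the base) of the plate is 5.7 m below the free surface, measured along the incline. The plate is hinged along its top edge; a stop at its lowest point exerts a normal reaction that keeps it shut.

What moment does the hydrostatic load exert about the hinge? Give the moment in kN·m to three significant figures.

γ = 1.145 × 9.81 = 11.23245 kN/m³.
Let θ = 71° be the plate's angle to the horizontal; measure y along the incline from where the plane meets the free surface. Vertical depth h = y·sinθ with sinθ = 0.945519.
With the apex down, the centroid sits h/3 = 1.1/3 = 0.366667 m below the base (the top edge), so y_c = 5.7 + 0.366667 = 6.06667 m and h_c = 6.06667 × 0.945519 = 5.73615 m.
A = ½ × 3.7 × 1.1 = 2.035 m².
Resultant F = γ·h_c·A = 11.23245 × 5.73615 × 2.035 = 131.117 kN.
I_c = b·h³/36 = 3.7 × 1.1³/36 = 0.136797 m⁴.
Centre of pressure: y_p = y_c + I_c/(y_c·A) = 6.06667 + 0.136797/(6.06667 × 2.035) = 6.06667 + 0.0110806 = 6.07775 m along the plane.
The resultant acts 0.366667 + 0.0110806 = 0.377748 m (along the plate) below the hinge at the top edge, so the moment about the hinge is M = F × 0.377748 = 131.117 × 0.377748 = 49.5292 kN·m.

M ≈ 49.5 kN·m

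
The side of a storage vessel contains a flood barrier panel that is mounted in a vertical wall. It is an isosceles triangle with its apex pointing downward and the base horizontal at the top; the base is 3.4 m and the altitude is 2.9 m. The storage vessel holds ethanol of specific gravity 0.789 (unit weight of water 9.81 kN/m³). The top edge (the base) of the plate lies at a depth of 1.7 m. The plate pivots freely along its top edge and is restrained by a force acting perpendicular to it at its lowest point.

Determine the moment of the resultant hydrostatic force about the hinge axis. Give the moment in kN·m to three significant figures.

γ = 0.789 × 9.81 = 7.74009 kN/m³.
With the apex down, the centroid sits h/3 = 2.9/3 = 0.966667 m below the base (the top edge), so the centroid depth is h_c = 1.7 + 0.966667 = 2.66667 m.
A = ½ × 3.4 × 2.9 = 4.93 m².
Resultant F = γ·h_c·A = 7.74009 × 2.66667 × 4.93 = 101.757 kN.
I_c = b·h³/36 = 3.4 × 2.9³/36 = 2.30341 m⁴.
Centre of pressure: y_p = y_c + I_c/(y_c·A) = 2.66667 + 2.30341/(2.66667 × 4.93) = 2.66667 + 0.175208 = 2.84188 m along the plane.
The resultant acts 0.966667 + 0.175208 = 1.14187 m (along the plate) below the hinge at the top edge, so the moment about the hinge is M = F × 1.14187 = 101.757 × 1.14187 = 116.193 kN·m.

M ≈ 116 kN·m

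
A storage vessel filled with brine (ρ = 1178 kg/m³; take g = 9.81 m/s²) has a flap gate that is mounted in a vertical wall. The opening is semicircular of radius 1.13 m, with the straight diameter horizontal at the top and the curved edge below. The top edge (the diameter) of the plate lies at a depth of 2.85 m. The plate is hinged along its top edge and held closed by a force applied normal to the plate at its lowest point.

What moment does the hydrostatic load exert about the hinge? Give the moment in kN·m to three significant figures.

γ = ρg = 1178 × 9.81 / 1000 = 11.55618 kN/m³.
The centroid of a semicircle lies 4r/(3π) = 0.479587 m from the diameter, here below the top edge, so the centroid depth is h_c = 2.85 + 0.479587 = 3.32959 m.
A = πr²/2 = π × 1.13²/2 = 2.00575 m².
Resultant F = γ·h_c·A = 11.55618 × 3.32959 × 2.00575 = 77.1759 kN.
I_c = (π/8 − 8/(9π))·r⁴ = 0.109757 × 1.13⁴ = 0.178956 m⁴.
Centre of pressure: y_p = y_c + I_c/(y_c·A) = 3.32959 + 0.178956/(3.32959 × 2.00575) = 3.32959 + 0.0267965 = 3.35639 m along the plane.
The resultant acts 0.479587 + 0.0267965 = 0.506383 m (along the plate) below the hinge at the top edge, so the moment about the hinge is M = F × 0.506383 = 77.1759 × 0.506383 = 39.0806 kN·m.

M ≈ 39.1 kN·m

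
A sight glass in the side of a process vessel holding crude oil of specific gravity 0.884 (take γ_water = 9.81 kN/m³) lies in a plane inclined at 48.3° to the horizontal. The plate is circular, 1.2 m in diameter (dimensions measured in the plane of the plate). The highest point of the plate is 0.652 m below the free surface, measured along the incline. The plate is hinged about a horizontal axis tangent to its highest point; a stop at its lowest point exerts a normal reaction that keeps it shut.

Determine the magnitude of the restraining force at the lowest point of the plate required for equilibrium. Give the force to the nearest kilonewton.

γ = 0.884 × 9.81 = 8.67204 kN/m³.
Let θ = 48.3° be the plate's angle to the horizontal; measure y along the incline from where the plane meets the free surface. Vertical depth h = y·sinθ with sinθ = 0.746638.
The centroid is at the centre, 0.6 m below the top of the plate, so y_c = 0.652 + 0.6 = 1.252 m and h_c = 1.252 × 0.746638 = 0.934791 m.
A = π(0.6)² = 1.13097 m².
Resultant F = γ·h_c·A = 8.67204 × 0.934791 × 1.13097 = 9.16826 kN.
I_c = πr⁴/4 = π × 0.6⁴/4 = 0.101788 m⁴.
Centre of pressure: y_p = y_c + I_c/(y_c·A) = 1.252 + 0.101788/(1.252 × 1.13097) = 1.252 + 0.0718855 = 1.32389 m along the plane.
The resultant acts 0.6 + 0.0718855 = 0.671886 m (along the plate) below the hinge at the top edge, so the moment about the hinge is M = F × 0.671886 = 9.16826 × 0.671886 = 6.16003 kN·m.
A normal force at the bottom, 1.2 m from the hinge, must supply this moment: P = 6.16003/1.2 = 5.13336 kN.

P ≈ 5 kN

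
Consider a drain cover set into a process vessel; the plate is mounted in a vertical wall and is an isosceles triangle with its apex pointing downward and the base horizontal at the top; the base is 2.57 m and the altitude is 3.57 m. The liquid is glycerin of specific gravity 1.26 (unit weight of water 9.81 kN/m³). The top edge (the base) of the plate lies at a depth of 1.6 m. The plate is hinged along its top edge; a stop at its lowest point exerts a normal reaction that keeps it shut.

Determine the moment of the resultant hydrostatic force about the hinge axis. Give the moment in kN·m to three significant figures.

γ = 1.26 × 9.81 = 12.3606 kN/m³.
With the apex down, the centroid sits h/3 = 3.57/3 = 1.19 m below the base (the top edge), so the centroid depth is h_c = 1.6 + 1.19 = 2.79 m.
A = ½ × 2.57 × 3.57 = 4.58745 m².
Resultant F = γ·h_c·A = 12.3606 × 2.79 × 4.58745 = 158.203 kN.
I_c = b·h³/36 = 2.57 × 3.57³/36 = 3.24814 m⁴.
Centre of pressure: y_p = y_c + I_c/(y_c·A) = 2.79 + 3.24814/(2.79 × 4.58745) = 2.79 + 0.253781 = 3.04378 m along the plane.
The resultant acts 1.19 + 0.253781 = 1.44378 m (along the plate) below the hinge at the top edge, so the moment about the hinge is M = F × 1.44378 = 158.203 × 1.44378 = 228.41 kN·m.

M ≈ 228 kN·m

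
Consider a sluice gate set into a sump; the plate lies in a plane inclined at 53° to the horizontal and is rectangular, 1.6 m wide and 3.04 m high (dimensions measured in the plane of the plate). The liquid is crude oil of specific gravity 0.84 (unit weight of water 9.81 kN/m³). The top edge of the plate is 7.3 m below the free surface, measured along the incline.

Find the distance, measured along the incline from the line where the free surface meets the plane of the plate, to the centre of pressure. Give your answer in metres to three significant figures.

γ = 0.84 × 9.81 = 8.2404 kN/m³.
Let θ = 53° be the plate's angle to the horizontal; measure y along the incline from where the plane meets the free surface. Vertical depth h = y·sinθ with sinθ = 0.798636.
The centroid lies 3.04/2 = 1.52 m below the top edge, so y_c = 7.3 + 1.52 = 8.82 m and h_c = 8.82 × 0.798636 = 7.04397 m.
A = 1.6 × 3.04 = 4.864 m².
Resultant F = γ·h_c·A = 8.2404 × 7.04397 × 4.864 = 282.332 kN.
I_c = b·h³/12 = 1.6 × 3.04³/12 = 3.74593 m⁴.
Centre of pressure: y_p = y_c + I_c/(y_c·A) = 8.82 + 3.74593/(8.82 × 4.864) = 8.82 + 0.0873167 = 8.90732 m along the plane.

y_p = 8.91 m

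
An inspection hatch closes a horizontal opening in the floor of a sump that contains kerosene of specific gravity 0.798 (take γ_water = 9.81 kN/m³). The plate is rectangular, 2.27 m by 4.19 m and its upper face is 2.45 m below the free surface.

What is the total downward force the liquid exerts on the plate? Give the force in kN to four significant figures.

F ≈ 182.4 kN

γ = 0.798 × 9.81 = 7.82838 kN/m³.
The plate is horizontal, so pressure is uniform at p = γ·h = 7.82838 × 2.45 = 19.1795 kN/m².
A = 2.27 × 4.19 = 9.5113 m².
F = p·A = 19.1795 × 9.5113 = 182.422 kN.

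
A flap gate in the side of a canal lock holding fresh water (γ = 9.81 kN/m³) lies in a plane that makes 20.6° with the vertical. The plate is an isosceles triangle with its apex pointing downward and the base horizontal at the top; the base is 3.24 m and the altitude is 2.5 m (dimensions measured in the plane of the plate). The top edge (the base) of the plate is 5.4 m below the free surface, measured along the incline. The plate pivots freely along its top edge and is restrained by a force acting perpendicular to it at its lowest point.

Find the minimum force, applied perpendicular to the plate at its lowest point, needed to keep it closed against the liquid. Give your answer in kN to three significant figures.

P ≈ 82.4 kN

γ = 9.81 kN/m³.
The plate makes 20.6° with the vertical, i.e. θ = 90° − 20.6° = 69.4° to the horizontal. Measuring y along the incline from the free-surface line, vertical depth h = y·sinθ with sinθ = 0.936060.
With the apex down, the centroid sits h/3 = 2.5/3 = 0.833333 m below the base (the top edge), so y_c = 5.4 + 0.833333 = 6.23333 m and h_c = 6.23333 × 0.936060 = 5.83477 m.
A = ½ × 3.24 × 2.5 = 4.05 m².
Resultant F = γ·h_c·A = 9.81 × 5.83477 × 4.05 = 231.818 kN.
I_c = b·h³/36 = 3.24 × 2.5³/36 = 1.40625 m⁴.
Centre of pressure: y_p = y_c + I_c/(y_c·A) = 6.23333 + 1.40625/(6.23333 × 4.05) = 6.23333 + 0.0557041 = 6.28903 m along the plane.
The resultant acts 0.833333 + 0.0557041 = 0.889037 m (along the plate) below the hinge at the top edge, so the moment about the hinge is M = F × 0.889037 = 231.818 × 0.889037 = 206.095 kN·m.
A normal force at the bottom, 2.5 m from the hinge, must supply this moment: P = 206.095/2.5 = 82.438 kN.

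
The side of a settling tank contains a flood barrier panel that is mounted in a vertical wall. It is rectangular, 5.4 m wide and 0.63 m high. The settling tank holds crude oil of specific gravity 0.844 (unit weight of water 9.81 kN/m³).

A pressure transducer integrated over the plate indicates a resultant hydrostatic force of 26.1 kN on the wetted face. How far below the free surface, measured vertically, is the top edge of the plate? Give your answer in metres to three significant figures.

d_top ≈ 0.612 m

γ = 0.844 × 9.81 = 8.27964 kN/m³.
A = 5.4 × 0.63 = 3.402 m².
From F = γ·h_c·A, the centroid depth is h_c = 26.1/(8.27964 × 3.402) = 0.926605 m.
The centroid lies 0.63/2 = 0.315 m below the top edge, so the top edge sits at h_top = 0.926605 − 0.315 = 0.611605 m below the surface.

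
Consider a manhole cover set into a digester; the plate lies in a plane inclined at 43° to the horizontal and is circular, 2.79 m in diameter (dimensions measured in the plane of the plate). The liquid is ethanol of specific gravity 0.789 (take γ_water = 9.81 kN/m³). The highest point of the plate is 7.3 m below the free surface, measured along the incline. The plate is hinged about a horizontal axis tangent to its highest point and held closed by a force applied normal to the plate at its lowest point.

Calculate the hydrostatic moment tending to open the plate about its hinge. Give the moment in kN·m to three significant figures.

γ = 0.789 × 9.81 = 7.74009 kN/m³.
Let θ = 43° be the plate's angle to the horizontal; measure y along the incline from where the plane meets the free surface. Vertical depth h = y·sinθ with sinθ = 0.681998.
The centroid is at the centre, 1.395 m below the top of the plate, so y_c = 7.3 + 1.395 = 8.695 m and h_c = 8.695 × 0.681998 = 5.92997 m.
A = π(1.395)² = 6.11362 m².
Resultant F = γ·h_c·A = 7.74009 × 5.92997 × 6.11362 = 280.606 kN.
I_c = πr⁴/4 = π × 1.395⁴/4 = 2.97431 m⁴.
Centre of pressure: y_p = y_c + I_c/(y_c·A) = 8.695 + 2.97431/(8.695 × 6.11362) = 8.695 + 0.0559523 = 8.75095 m along the plane.
The resultant acts 1.395 + 0.0559523 = 1.45095 m (along the plate) below the hinge at the top edge, so the moment about the hinge is M = F × 1.45095 = 280.606 × 1.45095 = 407.145 kN·m.

M ≈ 407 kN·m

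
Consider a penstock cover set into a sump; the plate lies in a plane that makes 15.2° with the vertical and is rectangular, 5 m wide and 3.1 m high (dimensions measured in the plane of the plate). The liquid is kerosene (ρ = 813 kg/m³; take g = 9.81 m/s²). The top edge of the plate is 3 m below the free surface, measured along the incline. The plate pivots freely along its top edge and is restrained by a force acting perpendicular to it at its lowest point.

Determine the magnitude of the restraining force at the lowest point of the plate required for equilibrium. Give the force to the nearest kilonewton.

γ = ρg = 813 × 9.81 / 1000 = 7.97553 kN/m³.
The plate makes 15.2° with the vertical, i.e. θ = 90° − 15.2° = 74.8° to the horizontal. Measuring y along the incline from the free-surface line, vertical depth h = y·sinθ with sinθ = 0.965016.
The centroid lies 3.1/2 = 1.55 m below the top edge, so y_c = 3 + 1.55 = 4.55 m and h_c = 4.55 × 0.965016 = 4.39082 m.
A = 5 × 3.1 = 15.5 m².
Resultant F = γ·h_c·A = 7.97553 × 4.39082 × 15.5 = 542.796 kN.
I_c = b·h³/12 = 5 × 3.1³/12 = 12.4129 m⁴.
Centre of pressure: y_p = y_c + I_c/(y_c·A) = 4.55 + 12.4129/(4.55 × 15.5) = 4.55 + 0.176007 = 4.72601 m along the plane.
The resultant acts 1.55 + 0.176007 = 1.72601 m (along the plate) below the hinge at the top edge, so the moment about the hinge is M = F × 1.72601 = 542.796 × 1.72601 = 936.871 kN·m.
A normal force at the bottom, 3.1 m from the hinge, must supply this moment: P = 936.871/3.1 = 302.216 kN.

P ≈ 302 kN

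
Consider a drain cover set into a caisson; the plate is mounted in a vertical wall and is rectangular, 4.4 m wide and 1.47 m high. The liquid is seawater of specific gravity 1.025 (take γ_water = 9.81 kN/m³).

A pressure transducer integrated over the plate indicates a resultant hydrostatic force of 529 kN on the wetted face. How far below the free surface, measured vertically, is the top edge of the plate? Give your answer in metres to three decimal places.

d_top ≈ 7.399 m

γ = 1.025 × 9.81 = 10.05525 kN/m³.
A = 4.4 × 1.47 = 6.468 m².
From F = γ·h_c·A, the centroid depth is h_c = 529/(10.05525 × 6.468) = 8.13379 m.
The centroid lies 1.47/2 = 0.735 m below the top edge, so the top edge sits at h_top = 8.13379 − 0.735 = 7.39879 m below the surface.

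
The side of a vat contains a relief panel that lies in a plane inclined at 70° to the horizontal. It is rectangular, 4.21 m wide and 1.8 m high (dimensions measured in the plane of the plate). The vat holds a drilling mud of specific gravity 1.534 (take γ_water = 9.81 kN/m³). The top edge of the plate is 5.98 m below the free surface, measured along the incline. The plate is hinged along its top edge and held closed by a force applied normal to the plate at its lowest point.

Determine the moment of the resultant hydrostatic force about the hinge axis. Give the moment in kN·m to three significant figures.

γ = 1.534 × 9.81 = 15.04854 kN/m³.
Let θ = 70° be the plate's angle to the horizontal; measure y along the incline from where the plane meets the free surface. Vertical depth h = y·sinθ with sinθ = 0.939693.
The centroid lies 1.8/2 = 0.9 m below the top edge, so y_c = 5.98 + 0.9 = 6.88 m and h_c = 6.88 × 0.939693 = 6.46509 m.
A = 4.21 × 1.8 = 7.578 m².
Resultant F = γ·h_c·A = 15.04854 × 6.46509 × 7.578 = 737.265 kN.
I_c = b·h³/12 = 4.21 × 1.8³/12 = 2.04606 m⁴.
Centre of pressure: y_p = y_c + I_c/(y_c·A) = 6.88 + 2.04606/(6.88 × 7.578) = 6.88 + 0.0392442 = 6.91924 m along the plane.
The resultant acts 0.9 + 0.0392442 = 0.939244 m (along the plate) below the hinge at the top edge, so the moment about the hinge is M = F × 0.939244 = 737.265 × 0.939244 = 692.472 kN·m.

M ≈ 692 kN·m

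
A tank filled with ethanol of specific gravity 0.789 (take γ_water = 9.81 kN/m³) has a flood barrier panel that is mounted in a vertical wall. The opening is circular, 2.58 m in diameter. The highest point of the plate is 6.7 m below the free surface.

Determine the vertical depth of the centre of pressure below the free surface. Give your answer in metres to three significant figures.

h_p = 8.04 m

γ = 0.789 × 9.81 = 7.74009 kN/m³.
The centroid is at the centre, 1.29 m below the top of the plate, so the centroid depth is h_c = 6.7 + 1.29 = 7.99 m.
A = π(1.29)² = 5.22792 m².
Resultant F = γ·h_c·A = 7.74009 × 7.99 × 5.22792 = 323.312 kN.
I_c = πr⁴/4 = π × 1.29⁴/4 = 2.17495 m⁴.
Centre of pressure: y_p = y_c + I_c/(y_c·A) = 7.99 + 2.17495/(7.99 × 5.22792) = 7.99 + 0.0520683 = 8.04207 m along the plane.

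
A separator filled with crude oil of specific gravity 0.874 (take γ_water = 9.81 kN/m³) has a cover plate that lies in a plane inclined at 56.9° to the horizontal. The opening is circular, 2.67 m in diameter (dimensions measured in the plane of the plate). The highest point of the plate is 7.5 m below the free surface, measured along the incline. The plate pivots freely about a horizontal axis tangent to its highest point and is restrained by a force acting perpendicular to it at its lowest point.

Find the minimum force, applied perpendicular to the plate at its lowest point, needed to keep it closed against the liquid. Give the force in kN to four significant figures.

γ = 0.874 × 9.81 = 8.57394 kN/m³.
Let θ = 56.9° be the plate's angle to the horizontal; measure y along the incline from where the plane meets the free surface. Vertical depth h = y·sinθ with sinθ = 0.837719.
The centroid is at the centre, 1.335 m below the top of the plate, so y_c = 7.5 + 1.335 = 8.835 m and h_c = 8.835 × 0.837719 = 7.40125 m.
A = π(1.335)² = 5.59902 m².
Resultant F = γ·h_c·A = 8.57394 × 7.40125 × 5.59902 = 355.302 kN.
I_c = πr⁴/4 = π × 1.335⁴/4 = 2.49468 m⁴.
Centre of pressure: y_p = y_c + I_c/(y_c·A) = 8.835 + 2.49468/(8.835 × 5.59902) = 8.835 + 0.0504308 = 8.88543 m along the plane.
The resultant acts 1.335 + 0.0504308 = 1.38543 m (along the plate) below the hinge at the top edge, so the moment about the hinge is M = F × 1.38543 = 355.302 × 1.38543 = 492.246 kN·m.
A normal force at the bottom, 2.67 m from the hinge, must supply this moment: P = 492.246/2.67 = 184.362 kN.

P ≈ 184.4 kN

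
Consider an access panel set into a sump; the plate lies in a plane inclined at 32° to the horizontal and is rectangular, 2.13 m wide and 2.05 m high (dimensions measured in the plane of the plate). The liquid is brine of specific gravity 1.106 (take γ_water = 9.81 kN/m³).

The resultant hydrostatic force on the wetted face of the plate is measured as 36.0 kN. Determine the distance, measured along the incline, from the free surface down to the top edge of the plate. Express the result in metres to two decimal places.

γ = 1.106 × 9.81 = 10.84986 kN/m³.
A = 2.13 × 2.05 = 4.3665 m².
From F = γ·h_c·A, the centroid depth is h_c = 36.0/(10.84986 × 4.3665) = 0.75988 m.
Let θ = 32° be the plate's angle to the horizontal; measure y along the incline from where the plane meets the free surface. Vertical depth h = y·sinθ with sinθ = 0.529919.
Along the incline, y_c = h_c/sinθ = 0.75988/0.529919 = 1.43396 m.
The centroid lies 2.05/2 = 1.025 m below the top edge, so the top edge sits at y_top = 1.43396 − 1.025 = 0.40896 m along the incline.

y_top ≈ 0.41 m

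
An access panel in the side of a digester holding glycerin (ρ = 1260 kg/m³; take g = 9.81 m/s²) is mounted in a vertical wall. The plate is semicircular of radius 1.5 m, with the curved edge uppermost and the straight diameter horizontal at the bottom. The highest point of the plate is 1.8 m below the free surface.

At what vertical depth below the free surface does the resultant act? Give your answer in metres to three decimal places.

γ = ρg = 1260 × 9.81 / 1000 = 12.3606 kN/m³.
The centroid lies 4r/(3π) = 0.63662 m above the diameter, so r − 4r/(3π) = 1.5 − 0.63662 = 0.86338 m below the topmost point, so the centroid depth is h_c = 1.8 + 0.86338 = 2.66338 m.
A = πr²/2 = π × 1.5²/2 = 3.53429 m².
Resultant F = γ·h_c·A = 12.3606 × 2.66338 × 3.53429 = 116.352 kN.
I_c = (π/8 − 8/(9π))·r⁴ = 0.109757 × 1.5⁴ = 0.555645 m⁴.
Centre of pressure: y_p = y_c + I_c/(y_c·A) = 2.66338 + 0.555645/(2.66338 × 3.53429) = 2.66338 + 0.0590285 = 2.72241 m along the plane.

h_p = 2.722 m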